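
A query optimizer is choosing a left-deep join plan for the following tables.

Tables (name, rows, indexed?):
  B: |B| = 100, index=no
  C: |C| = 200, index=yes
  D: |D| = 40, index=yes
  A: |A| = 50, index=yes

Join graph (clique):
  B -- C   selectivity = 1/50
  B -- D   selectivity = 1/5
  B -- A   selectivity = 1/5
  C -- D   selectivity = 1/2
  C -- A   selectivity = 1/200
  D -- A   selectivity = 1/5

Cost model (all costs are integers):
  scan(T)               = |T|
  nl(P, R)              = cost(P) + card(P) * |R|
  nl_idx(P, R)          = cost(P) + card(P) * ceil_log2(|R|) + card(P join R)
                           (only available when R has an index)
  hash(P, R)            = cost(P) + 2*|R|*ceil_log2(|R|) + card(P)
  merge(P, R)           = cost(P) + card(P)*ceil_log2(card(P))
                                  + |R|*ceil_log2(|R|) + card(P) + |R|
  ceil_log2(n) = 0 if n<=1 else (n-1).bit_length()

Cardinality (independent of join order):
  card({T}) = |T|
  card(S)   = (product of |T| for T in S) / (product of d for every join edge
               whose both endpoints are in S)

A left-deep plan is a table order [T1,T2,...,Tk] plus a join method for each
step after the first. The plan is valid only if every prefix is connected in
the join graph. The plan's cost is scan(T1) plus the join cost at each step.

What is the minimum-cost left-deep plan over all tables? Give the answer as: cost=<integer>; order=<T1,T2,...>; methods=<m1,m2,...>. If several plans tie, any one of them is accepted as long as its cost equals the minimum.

cost=1786; order=A,C,B,D; methods=nl_idx,merge,nl_idx

Selinger DP (subsets sized 1..n):
  {B}: scan cost=100, card=100
  {C}: scan cost=200, card=200
  {D}: scan cost=40, card=40
  {A}: scan cost=50, card=50
  {BC}: card=400; try (C,nl_idx)→1300, (B,hash)→1800, (C,merge)→2700, (B,merge)→2800, (C,hash)→3400, (C,nl)→20100 …(+1); best=1300 via (C,nl_idx)
  {BD}: card=800; try (D,hash)→680, (B,merge)→1120, (D,merge)→1180, (B,hash)→1480, (D,nl_idx)→1500, (B,nl)→4040 …(+1); best=680 via (D,hash)
  {AB}: card=1000; try (A,hash)→800, (B,merge)→1200, (A,merge)→1250, (B,hash)→1500, (A,nl_idx)→1700, (B,nl)→5050 …(+1); best=800 via (A,hash)
  {CD}: card=4000; try (D,hash)→880, (C,merge)→2120, (D,merge)→2280, (C,hash)→3280, (C,nl_idx)→4360, (D,nl_idx)→5400 …(+2); best=880 via (D,hash)
  {AC}: card=50; try (C,nl_idx)→500, (A,hash)→1000, (A,nl_idx)→1450, (C,merge)→2200, (A,merge)→2350, (C,hash)→3300 …(+2); best=500 via (C,nl_idx)
  {AD}: card=400; try (D,hash)→580, (A,merge)→670, (D,merge)→680, (A,hash)→680, (A,nl_idx)→680, (D,nl_idx)→750 …(+2); best=580 via (D,hash)
  {BCD}: card=1600; try (D,hash)→2180, (C,hash)→4680, (D,nl_idx)→5300, (D,merge)→5580, (B,hash)→6280, (C,nl_idx)→8680 …(+5); best=2180 via (D,hash)
  {ABC}: card=20; try (B,merge)→1650, (B,hash)→1950, (A,hash)→2300, (A,nl_idx)→3720, (C,hash)→5000, (B,nl)→5500 …(+5); best=1650 via (B,merge)
  {ABD}: card=1600; try (A,hash)→2080, (D,hash)→2280, (B,hash)→2380, (B,merge)→5380, (A,nl_idx)→7080, (D,nl_idx)→8400 …(+5); best=2080 via (A,hash)
  {ACD}: card=200; try (D,nl_idx)→1000, (D,hash)→1030, (D,merge)→1130, (D,nl)→2500, (C,nl_idx)→3980, (C,hash)→4180 …(+6); best=1000 via (D,nl_idx)
  {ABCD}: card=16; try (D,nl_idx)→1786, (D,merge)→2050, (D,hash)→2150, (D,nl)→2450, (B,hash)→2600, (B,merge)→3600 …(+9); best=1786 via (D,nl_idx)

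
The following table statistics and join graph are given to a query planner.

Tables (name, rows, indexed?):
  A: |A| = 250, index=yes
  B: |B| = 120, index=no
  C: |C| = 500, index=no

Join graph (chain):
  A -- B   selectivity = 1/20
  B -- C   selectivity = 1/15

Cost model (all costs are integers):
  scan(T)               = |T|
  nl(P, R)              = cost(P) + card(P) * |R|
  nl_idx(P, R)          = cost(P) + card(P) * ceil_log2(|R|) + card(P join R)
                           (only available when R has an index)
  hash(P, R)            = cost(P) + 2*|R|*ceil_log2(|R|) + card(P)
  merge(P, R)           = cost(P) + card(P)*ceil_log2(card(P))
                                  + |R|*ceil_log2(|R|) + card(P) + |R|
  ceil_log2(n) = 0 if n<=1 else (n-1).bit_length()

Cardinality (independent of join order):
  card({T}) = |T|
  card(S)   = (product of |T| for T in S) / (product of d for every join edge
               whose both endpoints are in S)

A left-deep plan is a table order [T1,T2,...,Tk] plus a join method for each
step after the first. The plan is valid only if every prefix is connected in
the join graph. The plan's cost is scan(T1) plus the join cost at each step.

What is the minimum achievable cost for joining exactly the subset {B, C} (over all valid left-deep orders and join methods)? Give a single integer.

2680

Selinger DP over subsets of {B,C}:
  {B}: scan cost=120, card=120
  {C}: scan cost=500, card=500
  {BC}: card=4000; try (B,hash)→2680, (C,merge)→6080, (B,merge)→6460, (C,hash)→9240, (C,nl)→60120, (B,nl)→60500; best=2680 via (B,hash)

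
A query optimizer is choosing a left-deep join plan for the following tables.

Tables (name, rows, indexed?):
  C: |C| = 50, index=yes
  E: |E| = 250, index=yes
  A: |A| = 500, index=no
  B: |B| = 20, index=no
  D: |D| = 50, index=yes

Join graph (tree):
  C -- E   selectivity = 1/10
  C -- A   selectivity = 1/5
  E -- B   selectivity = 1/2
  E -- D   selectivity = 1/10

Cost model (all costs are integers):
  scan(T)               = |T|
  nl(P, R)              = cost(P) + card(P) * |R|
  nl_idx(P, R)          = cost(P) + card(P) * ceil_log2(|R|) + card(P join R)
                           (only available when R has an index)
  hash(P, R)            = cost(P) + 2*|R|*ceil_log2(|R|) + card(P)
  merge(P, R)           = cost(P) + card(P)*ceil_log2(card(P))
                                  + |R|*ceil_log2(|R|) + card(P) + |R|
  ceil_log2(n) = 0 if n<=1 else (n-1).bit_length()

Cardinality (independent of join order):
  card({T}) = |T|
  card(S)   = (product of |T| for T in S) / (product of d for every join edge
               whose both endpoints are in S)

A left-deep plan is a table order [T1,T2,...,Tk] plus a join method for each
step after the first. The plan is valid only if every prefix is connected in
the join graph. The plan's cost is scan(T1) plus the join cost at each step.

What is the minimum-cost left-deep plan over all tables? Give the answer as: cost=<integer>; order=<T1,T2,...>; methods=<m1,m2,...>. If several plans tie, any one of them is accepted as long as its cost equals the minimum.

cost=80900; order=E,C,D,B,A; methods=hash,hash,hash,hash

Selinger DP (subsets sized 1..n):
  {C}: scan cost=50, card=50
  {E}: scan cost=250, card=250
  {A}: scan cost=500, card=500
  {B}: scan cost=20, card=20
  {D}: scan cost=50, card=50
  {CE}: card=1250; try (C,hash)→1100, (E,nl_idx)→1700, (E,merge)→2650, (C,merge)→2850, (C,nl_idx)→3000, (E,hash)→4100 …(+2); best=1100 via (C,hash)
  {AC}: card=5000; try (C,hash)→1600, (A,merge)→5400, (C,merge)→5850, (C,nl_idx)→8500, (A,hash)→9100, (A,nl)→25050 …(+1); best=1600 via (C,hash)
  {BE}: card=2500; try (B,hash)→700, (E,merge)→2390, (B,merge)→2620, (E,nl_idx)→2680, (E,hash)→4040, (E,nl)→5020 …(+1); best=700 via (B,hash)
  {DE}: card=1250; try (D,hash)→1100, (E,nl_idx)→1700, (E,merge)→2650, (D,merge)→2850, (D,nl_idx)→3000, (E,hash)→4100 …(+2); best=1100 via (D,hash)
  {ACE}: card=125000; try (E,hash)→10600, (A,hash)→11350, (A,merge)→21100, (E,merge)→73850, (E,nl_idx)→166600, (A,nl)→626100 …(+1); best=10600 via (E,hash)
  {BCE}: card=12500; try (B,hash)→2550, (C,hash)→3800, (B,merge)→16220, (B,nl)→26100, (C,nl_idx)→28200, (C,merge)→33550 …(+1); best=2550 via (B,hash)
  {CDE}: card=6250; try (D,hash)→2950, (C,hash)→2950, (D,nl_idx)→14850, (C,nl_idx)→14850, (D,merge)→16450, (C,merge)→16450 …(+2); best=2950 via (D,hash)
  {BDE}: card=12500; try (B,hash)→2550, (D,hash)→3800, (B,merge)→16220, (B,nl)→26100, (D,nl_idx)→28200, (D,merge)→33550 …(+1); best=2550 via (B,hash)
  {ABCE}: card=1250000; try (A,hash)→24050, (B,hash)→135800, (A,merge)→195050, (B,merge)→2260720, (B,nl)→2510600, (A,nl)→6252550; best=24050 via (A,hash)
  {ACDE}: card=625000; try (A,hash)→18200, (A,merge)→95450, (D,hash)→136200, (D,nl_idx)→1385600, (D,merge)→2260950, (A,nl)→3127950 …(+1); best=18200 via (A,hash)
  {BCDE}: card=62500; try (B,hash)→9400, (D,hash)→15650, (C,hash)→15650, (B,merge)→90570, (B,nl)→127950, (D,nl_idx)→140050 …(+5); best=9400 via (B,hash)
  {ABCDE}: card=6250000; try (A,hash)→80900, (B,hash)→643400, (A,merge)→1076900, (D,hash)→1274650, (B,nl)→12518200, (B,merge)→13143320 …(+4); best=80900 via (A,hash)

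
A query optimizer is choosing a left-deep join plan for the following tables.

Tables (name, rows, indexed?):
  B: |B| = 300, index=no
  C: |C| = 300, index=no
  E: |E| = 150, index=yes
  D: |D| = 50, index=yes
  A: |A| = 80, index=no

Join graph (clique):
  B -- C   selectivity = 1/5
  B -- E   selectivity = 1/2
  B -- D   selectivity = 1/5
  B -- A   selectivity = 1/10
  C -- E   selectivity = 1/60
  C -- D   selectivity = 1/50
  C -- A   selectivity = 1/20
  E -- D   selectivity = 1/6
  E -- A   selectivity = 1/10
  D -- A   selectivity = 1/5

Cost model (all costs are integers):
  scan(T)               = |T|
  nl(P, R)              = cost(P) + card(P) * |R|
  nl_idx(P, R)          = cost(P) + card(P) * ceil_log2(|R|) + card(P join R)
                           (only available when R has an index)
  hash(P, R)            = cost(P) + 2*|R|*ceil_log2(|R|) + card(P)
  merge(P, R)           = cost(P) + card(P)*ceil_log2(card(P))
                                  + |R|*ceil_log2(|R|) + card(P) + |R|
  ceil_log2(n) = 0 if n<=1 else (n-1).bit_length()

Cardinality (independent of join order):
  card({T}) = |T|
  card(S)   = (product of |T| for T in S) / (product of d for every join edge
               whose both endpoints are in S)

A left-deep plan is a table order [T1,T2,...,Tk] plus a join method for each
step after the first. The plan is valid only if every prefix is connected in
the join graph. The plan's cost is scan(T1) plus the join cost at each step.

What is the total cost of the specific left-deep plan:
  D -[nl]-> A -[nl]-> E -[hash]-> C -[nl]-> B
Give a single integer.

134450

step 1: scan D: cost=50, card=50
step 2: join A via nl
    card(P join A) = 50*80/(5) = 800
    cost = 50 + 50*80 = 4050
step 3: join E via nl
    card(P join E) = 800*150/(6*10) = 2000
    cost = 4050 + 800*150 = 124050
step 4: join C via hash
    card(P join C) = 2000*300/(60*50*20) = 10
    cost = 124050 + 2*300*9 + 2000 = 131450
step 5: join B via nl
    card(P join B) = 10*300/(5*2*5*10) = 6
    cost = 131450 + 10*300 = 134450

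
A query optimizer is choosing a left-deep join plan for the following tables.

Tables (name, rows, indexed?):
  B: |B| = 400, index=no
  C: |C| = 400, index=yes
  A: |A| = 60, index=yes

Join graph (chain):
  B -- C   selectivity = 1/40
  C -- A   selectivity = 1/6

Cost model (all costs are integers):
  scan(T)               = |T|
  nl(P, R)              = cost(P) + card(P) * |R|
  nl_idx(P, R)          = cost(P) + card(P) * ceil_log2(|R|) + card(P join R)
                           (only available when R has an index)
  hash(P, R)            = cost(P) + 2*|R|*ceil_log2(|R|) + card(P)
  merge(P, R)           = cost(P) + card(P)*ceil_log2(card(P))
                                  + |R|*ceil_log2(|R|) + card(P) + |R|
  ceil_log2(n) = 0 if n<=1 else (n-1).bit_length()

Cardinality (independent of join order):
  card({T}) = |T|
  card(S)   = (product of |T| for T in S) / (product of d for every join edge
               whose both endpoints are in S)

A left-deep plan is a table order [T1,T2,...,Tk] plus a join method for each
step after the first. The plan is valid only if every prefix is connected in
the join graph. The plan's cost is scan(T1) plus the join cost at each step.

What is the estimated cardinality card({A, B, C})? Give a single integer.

Tables in S: A(60), B(400), C(400)
Edges inside S: B-C(d=40), C-A(d=6)
numerator = 60 * 400 * 400 = 9600000
denominator = 40 * 6 = 240
card(S) = 9600000 / 240 = 40000

40000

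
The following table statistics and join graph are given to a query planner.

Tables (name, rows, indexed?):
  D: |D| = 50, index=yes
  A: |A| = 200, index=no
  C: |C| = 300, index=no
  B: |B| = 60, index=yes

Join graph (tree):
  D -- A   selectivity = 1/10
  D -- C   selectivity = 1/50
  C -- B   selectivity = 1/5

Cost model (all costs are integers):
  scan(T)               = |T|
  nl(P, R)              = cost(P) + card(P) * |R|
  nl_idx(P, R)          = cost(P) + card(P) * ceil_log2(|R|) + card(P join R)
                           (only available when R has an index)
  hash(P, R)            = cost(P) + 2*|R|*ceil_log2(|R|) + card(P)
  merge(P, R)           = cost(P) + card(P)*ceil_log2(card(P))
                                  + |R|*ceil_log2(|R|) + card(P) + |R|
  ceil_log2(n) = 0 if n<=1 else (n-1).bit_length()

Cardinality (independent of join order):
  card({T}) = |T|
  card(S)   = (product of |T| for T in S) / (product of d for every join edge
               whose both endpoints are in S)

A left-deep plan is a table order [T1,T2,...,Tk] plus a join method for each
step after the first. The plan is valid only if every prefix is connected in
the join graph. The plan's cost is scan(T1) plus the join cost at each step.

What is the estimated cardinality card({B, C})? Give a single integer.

3600

Tables in S: B(60), C(300)
Edges inside S: C-B(d=5)
numerator = 60 * 300 = 18000
denominator = 5 = 5
card(S) = 18000 / 5 = 3600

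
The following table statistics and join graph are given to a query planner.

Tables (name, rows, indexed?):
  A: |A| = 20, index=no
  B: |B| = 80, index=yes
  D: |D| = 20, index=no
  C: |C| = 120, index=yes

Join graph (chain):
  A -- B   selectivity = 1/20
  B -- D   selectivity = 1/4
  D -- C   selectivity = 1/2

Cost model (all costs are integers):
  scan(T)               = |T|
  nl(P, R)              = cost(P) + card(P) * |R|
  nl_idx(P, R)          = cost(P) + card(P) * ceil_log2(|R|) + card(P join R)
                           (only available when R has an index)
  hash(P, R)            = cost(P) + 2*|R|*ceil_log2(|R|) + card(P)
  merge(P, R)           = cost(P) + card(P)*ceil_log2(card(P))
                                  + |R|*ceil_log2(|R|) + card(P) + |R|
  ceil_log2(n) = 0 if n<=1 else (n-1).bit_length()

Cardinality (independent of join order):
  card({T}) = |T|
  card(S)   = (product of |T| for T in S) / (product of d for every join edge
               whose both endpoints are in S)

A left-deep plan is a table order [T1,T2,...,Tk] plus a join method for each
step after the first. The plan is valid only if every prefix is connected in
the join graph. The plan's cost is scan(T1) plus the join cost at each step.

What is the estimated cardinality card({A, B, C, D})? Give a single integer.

24000

Tables in S: A(20), B(80), C(120), D(20)
Edges inside S: A-B(d=20), B-D(d=4), D-C(d=2)
numerator = 20 * 80 * 120 * 20 = 3840000
denominator = 20 * 4 * 2 = 160
card(S) = 3840000 / 160 = 24000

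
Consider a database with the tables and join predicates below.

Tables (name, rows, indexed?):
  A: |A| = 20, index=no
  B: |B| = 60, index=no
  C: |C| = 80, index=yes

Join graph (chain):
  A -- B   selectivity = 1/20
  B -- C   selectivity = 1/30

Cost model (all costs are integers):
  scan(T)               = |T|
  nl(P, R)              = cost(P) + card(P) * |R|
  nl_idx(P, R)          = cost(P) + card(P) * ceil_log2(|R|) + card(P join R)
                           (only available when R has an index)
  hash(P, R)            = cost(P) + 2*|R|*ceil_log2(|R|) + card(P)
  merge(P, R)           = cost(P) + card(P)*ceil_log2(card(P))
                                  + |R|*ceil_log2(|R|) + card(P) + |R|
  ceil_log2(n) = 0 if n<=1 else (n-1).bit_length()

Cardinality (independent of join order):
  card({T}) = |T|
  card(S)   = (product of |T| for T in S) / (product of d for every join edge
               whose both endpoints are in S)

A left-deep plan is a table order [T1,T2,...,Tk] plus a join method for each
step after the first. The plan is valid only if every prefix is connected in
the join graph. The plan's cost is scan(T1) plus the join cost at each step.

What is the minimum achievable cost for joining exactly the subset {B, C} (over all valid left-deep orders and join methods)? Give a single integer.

Selinger DP over subsets of {B,C}:
  {B}: scan cost=60, card=60
  {C}: scan cost=80, card=80
  {BC}: card=160; try (C,nl_idx)→640, (B,hash)→880, (C,merge)→1120, (B,merge)→1140, (C,hash)→1240, (C,nl)→4860 …(+1); best=640 via (C,nl_idx)

640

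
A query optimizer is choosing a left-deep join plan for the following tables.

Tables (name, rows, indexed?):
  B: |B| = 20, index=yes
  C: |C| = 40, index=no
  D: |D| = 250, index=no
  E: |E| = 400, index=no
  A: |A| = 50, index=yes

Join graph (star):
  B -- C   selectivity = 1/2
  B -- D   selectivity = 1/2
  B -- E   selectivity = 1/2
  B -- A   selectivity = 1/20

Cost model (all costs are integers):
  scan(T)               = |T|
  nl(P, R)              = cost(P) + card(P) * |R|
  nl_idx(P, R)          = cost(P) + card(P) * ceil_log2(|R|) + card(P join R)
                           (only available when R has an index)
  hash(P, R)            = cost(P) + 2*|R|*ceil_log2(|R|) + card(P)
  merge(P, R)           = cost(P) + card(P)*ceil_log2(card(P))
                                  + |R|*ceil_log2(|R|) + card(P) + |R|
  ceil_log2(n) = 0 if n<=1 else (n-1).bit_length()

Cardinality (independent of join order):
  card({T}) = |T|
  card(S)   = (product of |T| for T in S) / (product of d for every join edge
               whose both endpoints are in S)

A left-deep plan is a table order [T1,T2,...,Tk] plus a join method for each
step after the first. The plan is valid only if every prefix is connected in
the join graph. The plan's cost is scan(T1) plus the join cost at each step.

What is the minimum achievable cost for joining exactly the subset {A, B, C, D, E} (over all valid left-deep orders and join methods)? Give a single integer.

137920

Selinger DP over subsets of {A,B,C,D,E}:
  {B}: scan cost=20, card=20
  {C}: scan cost=40, card=40
  {D}: scan cost=250, card=250
  {E}: scan cost=400, card=400
  {A}: scan cost=50, card=50
  {BC}: card=400; try (B,hash)→280, (C,merge)→420, (B,merge)→440, (C,hash)→520, (B,nl_idx)→640, (C,nl)→820 …(+1); best=280 via (B,hash)
  {BD}: card=2500; try (B,hash)→700, (D,merge)→2390, (B,merge)→2620, (B,nl_idx)→4000, (D,hash)→4040, (D,nl)→5020 …(+1); best=700 via (B,hash)
  {BE}: card=4000; try (B,hash)→1000, (E,merge)→4140, (B,merge)→4520, (B,nl_idx)→6400, (E,hash)→7240, (E,nl)→8020 …(+1); best=1000 via (B,hash)
  {AB}: card=50; try (A,nl_idx)→190, (B,hash)→300, (B,nl_idx)→350, (A,merge)→490, (B,merge)→520, (A,hash)→640 …(+2); best=190 via (A,nl_idx)
  {BCD}: card=50000; try (C,hash)→3680, (D,hash)→4680, (D,merge)→6530, (C,merge)→33480, (D,nl)→100280, (C,nl)→100700; best=3680 via (C,hash)
  {BCE}: card=80000; try (C,hash)→5480, (E,hash)→7880, (E,merge)→8280, (C,merge)→53280, (E,nl)→160280, (C,nl)→161000; best=5480 via (C,hash)
  {ABC}: card=1000; try (C,hash)→720, (C,merge)→820, (A,hash)→1280, (C,nl)→2190, (A,nl_idx)→3680, (A,merge)→4630 …(+1); best=720 via (C,hash)
  {BDE}: card=500000; try (D,hash)→9000, (E,hash)→10400, (E,merge)→37200, (D,merge)→55250, (E,nl)→1000700, (D,nl)→1001000; best=9000 via (D,hash)
  {ABD}: card=6250; try (D,merge)→2790, (A,hash)→3800, (D,hash)→4240, (D,nl)→12690, (A,nl_idx)→21950, (A,merge)→33550 …(+1); best=2790 via (D,merge)
  {ABE}: card=10000; try (E,merge)→4540, (A,hash)→5600, (E,hash)→7440, (E,nl)→20190, (A,nl_idx)→35000, (A,merge)→53350 …(+1); best=4540 via (E,merge)
  {BCDE}: card=10000000; try (E,hash)→60880, (D,hash)→89480, (C,hash)→509480, (E,merge)→857680, (D,merge)→1447730, (C,merge)→10009280 …(+3); best=60880 via (E,hash)
  {ABCD}: card=125000; try (D,hash)→5720, (C,hash)→9520, (D,merge)→13970, (A,hash)→54280, (C,merge)→90570, (D,nl)→250720 …(+4); best=5720 via (D,hash)
  {ABCE}: card=200000; try (E,hash)→8920, (C,hash)→15020, (E,merge)→15720, (A,hash)→86080, (C,merge)→154820, (E,nl)→400720 …(+4); best=8920 via (E,hash)
  {ABDE}: card=1250000; try (E,hash)→16240, (D,hash)→18540, (E,merge)→94290, (D,merge)→156790, (A,hash)→509600, (E,nl)→2502790 …(+4); best=16240 via (E,hash)
  {ABCDE}: card=25000000; try (E,hash)→137920, (D,hash)→212920, (C,hash)→1266720, (E,merge)→2259720, (D,merge)→3811170, (A,hash)→10061480 …(+7); best=137920 via (E,hash)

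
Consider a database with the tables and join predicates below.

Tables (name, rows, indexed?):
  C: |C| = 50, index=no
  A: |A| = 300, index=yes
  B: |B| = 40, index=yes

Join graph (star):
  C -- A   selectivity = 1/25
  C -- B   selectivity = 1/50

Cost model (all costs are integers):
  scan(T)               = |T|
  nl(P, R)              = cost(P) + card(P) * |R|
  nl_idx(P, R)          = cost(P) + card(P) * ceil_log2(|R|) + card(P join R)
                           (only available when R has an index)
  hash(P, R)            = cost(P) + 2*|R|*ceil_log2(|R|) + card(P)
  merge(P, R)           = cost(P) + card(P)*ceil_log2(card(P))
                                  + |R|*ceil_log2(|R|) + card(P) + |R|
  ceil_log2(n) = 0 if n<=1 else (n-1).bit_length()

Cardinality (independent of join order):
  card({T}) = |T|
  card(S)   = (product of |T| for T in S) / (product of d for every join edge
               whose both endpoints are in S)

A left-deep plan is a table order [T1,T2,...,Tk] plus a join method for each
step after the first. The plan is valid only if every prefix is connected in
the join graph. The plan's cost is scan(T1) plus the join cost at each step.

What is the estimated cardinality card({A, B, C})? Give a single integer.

480

Tables in S: A(300), B(40), C(50)
Edges inside S: C-A(d=25), C-B(d=50)
numerator = 300 * 40 * 50 = 600000
denominator = 25 * 50 = 1250
card(S) = 600000 / 1250 = 480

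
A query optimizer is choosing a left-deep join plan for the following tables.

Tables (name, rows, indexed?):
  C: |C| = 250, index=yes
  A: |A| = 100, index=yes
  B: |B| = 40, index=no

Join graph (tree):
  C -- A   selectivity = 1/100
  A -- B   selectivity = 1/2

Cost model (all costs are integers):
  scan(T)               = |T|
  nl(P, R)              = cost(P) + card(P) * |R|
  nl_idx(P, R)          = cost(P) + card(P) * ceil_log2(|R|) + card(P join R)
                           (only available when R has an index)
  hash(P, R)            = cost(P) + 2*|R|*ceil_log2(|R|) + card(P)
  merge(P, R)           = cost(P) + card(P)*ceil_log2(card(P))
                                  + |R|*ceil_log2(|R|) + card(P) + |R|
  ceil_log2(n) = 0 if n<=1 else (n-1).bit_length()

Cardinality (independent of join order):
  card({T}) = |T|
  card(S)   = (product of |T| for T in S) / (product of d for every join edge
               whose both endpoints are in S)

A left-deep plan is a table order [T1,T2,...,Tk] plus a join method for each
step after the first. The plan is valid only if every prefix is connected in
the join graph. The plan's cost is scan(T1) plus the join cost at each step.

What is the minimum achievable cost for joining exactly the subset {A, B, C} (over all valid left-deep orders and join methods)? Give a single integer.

1880

Selinger DP over subsets of {A,B,C}:
  {C}: scan cost=250, card=250
  {A}: scan cost=100, card=100
  {B}: scan cost=40, card=40
  {AC}: card=250; try (C,nl_idx)→1150, (A,hash)→1900, (A,nl_idx)→2250, (C,merge)→3150, (A,merge)→3300, (C,hash)→4200 …(+2); best=1150 via (C,nl_idx)
  {AB}: card=2000; try (B,hash)→680, (A,merge)→1120, (B,merge)→1180, (A,hash)→1480, (A,nl_idx)→2320, (A,nl)→4040 …(+1); best=680 via (B,hash)
  {ABC}: card=5000; try (B,hash)→1880, (B,merge)→3680, (C,hash)→6680, (B,nl)→11150, (C,nl_idx)→21680, (C,merge)→26930 …(+1); best=1880 via (B,hash)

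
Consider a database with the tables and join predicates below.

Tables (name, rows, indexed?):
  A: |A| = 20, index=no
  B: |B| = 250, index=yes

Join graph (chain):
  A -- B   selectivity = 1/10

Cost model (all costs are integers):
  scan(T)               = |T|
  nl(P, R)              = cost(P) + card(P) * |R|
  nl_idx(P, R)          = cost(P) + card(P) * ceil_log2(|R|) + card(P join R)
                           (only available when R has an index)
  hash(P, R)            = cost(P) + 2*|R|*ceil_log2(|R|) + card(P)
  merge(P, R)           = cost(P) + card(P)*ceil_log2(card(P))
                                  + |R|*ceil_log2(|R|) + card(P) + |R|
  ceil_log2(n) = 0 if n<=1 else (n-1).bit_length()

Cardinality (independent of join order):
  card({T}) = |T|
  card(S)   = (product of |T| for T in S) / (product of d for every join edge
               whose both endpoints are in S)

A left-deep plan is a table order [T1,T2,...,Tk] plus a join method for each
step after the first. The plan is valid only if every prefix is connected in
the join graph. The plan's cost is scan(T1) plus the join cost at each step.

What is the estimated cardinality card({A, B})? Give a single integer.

Tables in S: A(20), B(250)
Edges inside S: A-B(d=10)
numerator = 20 * 250 = 5000
denominator = 10 = 10
card(S) = 5000 / 10 = 500

500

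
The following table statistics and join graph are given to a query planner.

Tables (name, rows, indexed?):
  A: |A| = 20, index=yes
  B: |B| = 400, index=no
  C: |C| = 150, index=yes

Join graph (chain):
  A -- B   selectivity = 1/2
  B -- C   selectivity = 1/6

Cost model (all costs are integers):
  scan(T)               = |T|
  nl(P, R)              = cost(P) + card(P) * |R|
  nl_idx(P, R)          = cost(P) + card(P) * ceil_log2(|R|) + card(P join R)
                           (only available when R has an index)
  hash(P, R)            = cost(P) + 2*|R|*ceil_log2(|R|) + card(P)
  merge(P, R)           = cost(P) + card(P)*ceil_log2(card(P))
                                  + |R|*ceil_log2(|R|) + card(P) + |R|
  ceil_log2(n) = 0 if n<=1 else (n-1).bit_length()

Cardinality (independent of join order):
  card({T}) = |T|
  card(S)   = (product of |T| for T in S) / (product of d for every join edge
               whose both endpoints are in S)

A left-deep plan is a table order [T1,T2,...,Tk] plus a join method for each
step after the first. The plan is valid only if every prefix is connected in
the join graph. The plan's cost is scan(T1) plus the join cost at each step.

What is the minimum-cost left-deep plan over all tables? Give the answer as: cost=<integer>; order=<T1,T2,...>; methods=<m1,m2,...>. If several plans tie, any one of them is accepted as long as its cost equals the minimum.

Selinger DP (subsets sized 1..n):
  {A}: scan cost=20, card=20
  {B}: scan cost=400, card=400
  {C}: scan cost=150, card=150
  {AB}: card=4000; try (A,hash)→1000, (B,merge)→4140, (A,merge)→4520, (A,nl_idx)→6400, (B,hash)→7240, (B,nl)→8020 …(+1); best=1000 via (A,hash)
  {BC}: card=10000; try (C,hash)→3200, (B,merge)→5500, (C,merge)→5750, (B,hash)→7500, (C,nl_idx)→13600, (B,nl)→60150 …(+1); best=3200 via (C,hash)
  {ABC}: card=100000; try (C,hash)→7400, (A,hash)→13400, (C,merge)→54350, (C,nl_idx)→133000, (A,nl_idx)→153200, (A,merge)→153320 …(+2); best=7400 via (C,hash)

cost=7400; order=B,A,C; methods=hash,hash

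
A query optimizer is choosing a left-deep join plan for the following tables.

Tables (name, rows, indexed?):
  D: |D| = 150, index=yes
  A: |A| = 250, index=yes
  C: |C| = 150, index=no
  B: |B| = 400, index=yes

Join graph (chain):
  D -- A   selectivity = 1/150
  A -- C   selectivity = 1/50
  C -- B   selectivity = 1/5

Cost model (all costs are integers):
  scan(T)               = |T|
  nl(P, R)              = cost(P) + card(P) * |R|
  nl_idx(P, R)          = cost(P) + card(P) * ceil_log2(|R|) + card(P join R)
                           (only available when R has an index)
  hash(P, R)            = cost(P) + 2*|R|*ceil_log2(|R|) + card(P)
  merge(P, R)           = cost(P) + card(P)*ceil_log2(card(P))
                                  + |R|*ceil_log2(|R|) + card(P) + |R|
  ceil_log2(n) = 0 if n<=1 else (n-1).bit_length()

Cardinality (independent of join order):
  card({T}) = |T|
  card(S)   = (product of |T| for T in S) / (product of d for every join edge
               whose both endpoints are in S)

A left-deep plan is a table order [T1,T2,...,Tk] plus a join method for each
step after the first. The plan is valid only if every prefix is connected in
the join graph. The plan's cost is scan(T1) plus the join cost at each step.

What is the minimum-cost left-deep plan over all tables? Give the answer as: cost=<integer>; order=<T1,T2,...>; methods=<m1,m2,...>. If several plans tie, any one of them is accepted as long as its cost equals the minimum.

Selinger DP (subsets sized 1..n):
  {D}: scan cost=150, card=150
  {A}: scan cost=250, card=250
  {C}: scan cost=150, card=150
  {B}: scan cost=400, card=400
  {AD}: card=250; try (A,nl_idx)→1600, (D,nl_idx)→2500, (D,hash)→2900, (A,merge)→3750, (D,merge)→3850, (A,hash)→4300 …(+2); best=1600 via (A,nl_idx)
  {AC}: card=750; try (A,nl_idx)→2100, (C,hash)→2900, (A,merge)→3750, (C,merge)→3850, (A,hash)→4300, (A,nl)→37650 …(+1); best=2100 via (A,nl_idx)
  {BC}: card=12000; try (C,hash)→3200, (B,merge)→5500, (C,merge)→5750, (B,hash)→7500, (B,nl_idx)→13500, (B,nl)→60150 …(+1); best=3200 via (C,hash)
  {ACD}: card=750; try (C,hash)→4250, (C,merge)→5200, (D,hash)→5250, (D,nl_idx)→8850, (D,merge)→11700, (C,nl)→39100 …(+1); best=4250 via (C,hash)
  {ABC}: card=60000; try (B,hash)→10050, (B,merge)→14350, (A,hash)→19200, (B,nl_idx)→68850, (A,nl_idx)→159200, (A,merge)→185450 …(+2); best=10050 via (B,hash)
  {ABCD}: card=60000; try (B,hash)→12200, (B,merge)→16500, (B,nl_idx)→71000, (D,hash)→72450, (B,nl)→304250, (D,nl_idx)→550050 …(+2); best=12200 via (B,hash)

cost=12200; order=D,A,C,B; methods=nl_idx,hash,hash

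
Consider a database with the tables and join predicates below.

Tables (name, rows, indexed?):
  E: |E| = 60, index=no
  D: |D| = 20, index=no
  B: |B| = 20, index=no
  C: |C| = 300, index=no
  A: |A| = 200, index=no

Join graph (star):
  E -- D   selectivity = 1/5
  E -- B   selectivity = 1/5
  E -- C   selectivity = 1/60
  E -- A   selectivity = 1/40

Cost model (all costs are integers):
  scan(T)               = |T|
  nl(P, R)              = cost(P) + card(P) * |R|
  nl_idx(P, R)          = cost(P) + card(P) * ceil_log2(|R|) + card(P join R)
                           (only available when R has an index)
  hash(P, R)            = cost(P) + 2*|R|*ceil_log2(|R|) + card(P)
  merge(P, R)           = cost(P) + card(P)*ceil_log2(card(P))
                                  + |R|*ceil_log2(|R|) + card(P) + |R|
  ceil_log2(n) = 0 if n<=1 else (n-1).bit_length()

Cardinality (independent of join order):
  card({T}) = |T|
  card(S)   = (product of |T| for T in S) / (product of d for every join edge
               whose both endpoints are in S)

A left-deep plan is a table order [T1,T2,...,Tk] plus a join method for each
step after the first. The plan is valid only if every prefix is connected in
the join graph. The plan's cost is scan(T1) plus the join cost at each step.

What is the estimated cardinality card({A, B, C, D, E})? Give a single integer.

Tables in S: A(200), B(20), C(300), D(20), E(60)
Edges inside S: E-D(d=5), E-B(d=5), E-C(d=60), E-A(d=40)
numerator = 200 * 20 * 300 * 20 * 60 = 1440000000
denominator = 5 * 5 * 60 * 40 = 60000
card(S) = 1440000000 / 60000 = 24000

24000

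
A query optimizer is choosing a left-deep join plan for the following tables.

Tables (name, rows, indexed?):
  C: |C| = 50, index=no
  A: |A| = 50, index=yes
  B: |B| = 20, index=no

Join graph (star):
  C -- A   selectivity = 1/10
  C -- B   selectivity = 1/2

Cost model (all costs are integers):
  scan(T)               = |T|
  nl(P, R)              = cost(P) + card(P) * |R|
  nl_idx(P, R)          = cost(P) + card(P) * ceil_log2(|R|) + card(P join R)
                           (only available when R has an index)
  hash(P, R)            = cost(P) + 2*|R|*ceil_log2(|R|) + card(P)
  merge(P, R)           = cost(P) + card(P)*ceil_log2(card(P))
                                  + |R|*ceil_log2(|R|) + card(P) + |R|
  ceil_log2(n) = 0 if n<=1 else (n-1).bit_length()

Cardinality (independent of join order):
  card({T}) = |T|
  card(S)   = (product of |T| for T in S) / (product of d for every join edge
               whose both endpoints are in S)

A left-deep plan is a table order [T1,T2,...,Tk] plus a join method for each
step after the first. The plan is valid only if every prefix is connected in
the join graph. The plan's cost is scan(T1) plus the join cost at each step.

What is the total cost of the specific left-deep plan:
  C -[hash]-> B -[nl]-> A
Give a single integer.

25300

step 1: scan C: cost=50, card=50
step 2: join B via hash
    card(P join B) = 50*20/(2) = 500
    cost = 50 + 2*20*5 + 50 = 300
step 3: join A via nl
    card(P join A) = 500*50/(10) = 2500
    cost = 300 + 500*50 = 25300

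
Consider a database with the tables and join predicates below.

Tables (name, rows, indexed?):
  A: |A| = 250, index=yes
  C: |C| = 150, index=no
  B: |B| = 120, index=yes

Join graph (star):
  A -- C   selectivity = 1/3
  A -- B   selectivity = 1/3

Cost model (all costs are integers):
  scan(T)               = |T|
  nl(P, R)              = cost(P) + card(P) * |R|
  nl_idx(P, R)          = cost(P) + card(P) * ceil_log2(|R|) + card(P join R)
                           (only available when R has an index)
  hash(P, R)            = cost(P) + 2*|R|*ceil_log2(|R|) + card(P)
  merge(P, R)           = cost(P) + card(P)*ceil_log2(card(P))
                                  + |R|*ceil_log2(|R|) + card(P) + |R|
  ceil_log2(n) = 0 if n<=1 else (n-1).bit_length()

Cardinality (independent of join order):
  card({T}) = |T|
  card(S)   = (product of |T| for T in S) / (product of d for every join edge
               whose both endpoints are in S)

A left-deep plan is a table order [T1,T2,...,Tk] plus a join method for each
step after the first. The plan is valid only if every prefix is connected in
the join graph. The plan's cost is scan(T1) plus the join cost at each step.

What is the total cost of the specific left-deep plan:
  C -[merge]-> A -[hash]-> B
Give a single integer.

step 1: scan C: cost=150, card=150
step 2: join A via merge
    card(P join A) = 150*250/(3) = 12500
    cost = 150 + 150*8 + 250*8 + 150 + 250 = 3750
step 3: join B via hash
    card(P join B) = 12500*120/(3) = 500000
    cost = 3750 + 2*120*7 + 12500 = 17930

17930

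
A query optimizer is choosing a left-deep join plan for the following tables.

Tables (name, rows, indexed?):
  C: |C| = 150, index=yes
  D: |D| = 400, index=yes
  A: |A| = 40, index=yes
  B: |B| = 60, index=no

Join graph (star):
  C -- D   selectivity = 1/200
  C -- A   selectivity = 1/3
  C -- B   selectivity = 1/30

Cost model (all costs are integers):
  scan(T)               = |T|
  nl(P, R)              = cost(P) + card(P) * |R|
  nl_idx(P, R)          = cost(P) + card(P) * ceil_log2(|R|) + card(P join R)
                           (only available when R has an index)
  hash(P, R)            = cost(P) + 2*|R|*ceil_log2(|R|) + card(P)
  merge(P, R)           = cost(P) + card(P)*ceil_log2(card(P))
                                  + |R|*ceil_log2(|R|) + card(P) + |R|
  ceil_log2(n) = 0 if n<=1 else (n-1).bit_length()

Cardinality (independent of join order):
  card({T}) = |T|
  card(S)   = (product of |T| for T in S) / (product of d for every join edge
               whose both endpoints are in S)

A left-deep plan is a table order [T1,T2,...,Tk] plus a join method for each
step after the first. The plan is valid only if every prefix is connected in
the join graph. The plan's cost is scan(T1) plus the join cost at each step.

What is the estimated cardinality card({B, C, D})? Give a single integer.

600

Tables in S: B(60), C(150), D(400)
Edges inside S: C-D(d=200), C-B(d=30)
numerator = 60 * 150 * 400 = 3600000
denominator = 200 * 30 = 6000
card(S) = 3600000 / 6000 = 600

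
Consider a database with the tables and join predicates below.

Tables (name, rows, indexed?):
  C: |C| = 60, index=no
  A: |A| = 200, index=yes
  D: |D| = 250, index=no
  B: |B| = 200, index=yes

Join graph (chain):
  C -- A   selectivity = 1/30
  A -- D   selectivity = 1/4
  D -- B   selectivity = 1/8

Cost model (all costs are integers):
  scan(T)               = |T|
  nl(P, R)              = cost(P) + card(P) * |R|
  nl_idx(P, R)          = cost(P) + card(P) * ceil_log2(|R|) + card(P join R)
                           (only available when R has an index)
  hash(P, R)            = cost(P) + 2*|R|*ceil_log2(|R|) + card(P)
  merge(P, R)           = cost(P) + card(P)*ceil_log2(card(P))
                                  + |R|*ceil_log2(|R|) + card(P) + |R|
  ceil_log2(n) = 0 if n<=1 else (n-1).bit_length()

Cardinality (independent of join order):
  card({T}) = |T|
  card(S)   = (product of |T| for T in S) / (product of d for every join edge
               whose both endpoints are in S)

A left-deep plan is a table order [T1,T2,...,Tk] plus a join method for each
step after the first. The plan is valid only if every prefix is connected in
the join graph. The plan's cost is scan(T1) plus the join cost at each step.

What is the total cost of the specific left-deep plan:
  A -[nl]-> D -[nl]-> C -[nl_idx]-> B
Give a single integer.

1625200

step 1: scan A: cost=200, card=200
step 2: join D via nl
    card(P join D) = 200*250/(4) = 12500
    cost = 200 + 200*250 = 50200
step 3: join C via nl
    card(P join C) = 12500*60/(30) = 25000
    cost = 50200 + 12500*60 = 800200
step 4: join B via nl_idx
    card(P join B) = 25000*200/(8) = 625000
    cost = 800200 + 25000*8 + 625000 = 1625200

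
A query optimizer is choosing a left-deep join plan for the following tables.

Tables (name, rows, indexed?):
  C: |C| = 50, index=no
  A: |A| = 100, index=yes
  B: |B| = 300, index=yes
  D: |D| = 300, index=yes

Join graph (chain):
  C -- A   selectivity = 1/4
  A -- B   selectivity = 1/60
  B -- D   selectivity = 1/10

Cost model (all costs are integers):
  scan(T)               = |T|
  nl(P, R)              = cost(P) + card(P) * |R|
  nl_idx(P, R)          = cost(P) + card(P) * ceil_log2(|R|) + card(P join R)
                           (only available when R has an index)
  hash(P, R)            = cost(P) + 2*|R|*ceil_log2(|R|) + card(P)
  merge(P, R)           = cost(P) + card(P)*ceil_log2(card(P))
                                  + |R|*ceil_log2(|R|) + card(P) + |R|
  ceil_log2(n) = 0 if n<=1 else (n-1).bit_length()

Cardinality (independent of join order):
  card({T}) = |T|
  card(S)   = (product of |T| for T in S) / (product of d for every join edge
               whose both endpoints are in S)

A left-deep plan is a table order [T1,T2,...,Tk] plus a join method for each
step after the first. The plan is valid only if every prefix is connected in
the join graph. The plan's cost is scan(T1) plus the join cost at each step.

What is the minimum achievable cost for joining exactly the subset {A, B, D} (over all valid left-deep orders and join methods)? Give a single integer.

7400

Selinger DP over subsets of {A,B,D}:
  {A}: scan cost=100, card=100
  {B}: scan cost=300, card=300
  {D}: scan cost=300, card=300
  {AB}: card=500; try (B,nl_idx)→1500, (A,hash)→2000, (A,nl_idx)→2900, (B,merge)→3900, (A,merge)→4100, (B,hash)→5600 …(+2); best=1500 via (B,nl_idx)
  {BD}: card=9000; try (D,hash)→6000, (B,hash)→6000, (D,merge)→6300, (B,merge)→6300, (D,nl_idx)→12000, (B,nl_idx)→12000 …(+2); best=6000 via (D,hash)
  {ABD}: card=15000; try (D,hash)→7400, (D,merge)→9500, (A,hash)→16400, (D,nl_idx)→21000, (A,nl_idx)→84000, (A,merge)→141800 …(+2); best=7400 via (D,hash)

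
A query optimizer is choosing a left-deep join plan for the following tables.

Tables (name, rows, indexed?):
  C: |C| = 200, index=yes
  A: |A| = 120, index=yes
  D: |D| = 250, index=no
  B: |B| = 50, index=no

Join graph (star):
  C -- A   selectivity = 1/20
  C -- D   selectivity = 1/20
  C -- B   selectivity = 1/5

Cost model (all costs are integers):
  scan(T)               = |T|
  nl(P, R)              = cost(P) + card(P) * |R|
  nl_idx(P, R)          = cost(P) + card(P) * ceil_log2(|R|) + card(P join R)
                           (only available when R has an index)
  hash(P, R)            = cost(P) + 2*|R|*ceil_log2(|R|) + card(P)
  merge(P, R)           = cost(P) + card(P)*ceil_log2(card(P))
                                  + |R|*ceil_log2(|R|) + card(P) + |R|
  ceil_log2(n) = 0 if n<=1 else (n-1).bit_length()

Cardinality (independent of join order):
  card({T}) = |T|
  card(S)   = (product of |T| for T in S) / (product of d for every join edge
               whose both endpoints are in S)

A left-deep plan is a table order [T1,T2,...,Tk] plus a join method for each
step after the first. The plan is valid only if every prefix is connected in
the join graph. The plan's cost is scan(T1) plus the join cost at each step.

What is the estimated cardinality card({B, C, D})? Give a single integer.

25000

Tables in S: B(50), C(200), D(250)
Edges inside S: C-D(d=20), C-B(d=5)
numerator = 50 * 200 * 250 = 2500000
denominator = 20 * 5 = 100
card(S) = 2500000 / 100 = 25000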